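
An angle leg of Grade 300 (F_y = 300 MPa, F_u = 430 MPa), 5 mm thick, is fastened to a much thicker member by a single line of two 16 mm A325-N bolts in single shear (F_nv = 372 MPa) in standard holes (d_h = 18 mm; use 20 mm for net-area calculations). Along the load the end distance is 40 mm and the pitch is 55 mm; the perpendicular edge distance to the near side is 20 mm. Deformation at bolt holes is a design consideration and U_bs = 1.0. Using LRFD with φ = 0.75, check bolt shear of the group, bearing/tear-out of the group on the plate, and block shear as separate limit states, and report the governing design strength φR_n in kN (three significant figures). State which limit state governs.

79 kN (block shear governs)

Bolt shear: A_b = π·16²/4 = 201.1 mm²; R_n = 372 × 201.1 × 2 × 1 / 1000 = 149.6 kN → 0.75 × 149.6 = 112 kN.
Bearing: edge l_c = 31, r_n = 79.98 kN; interior l_c = 37, r_n = 82.56 kN; R_n = 79.98 + 1·82.56 = 162.5 kN → 122 kN.
Block shear: A_gv = 475, A_nv = 325, A_nt = 50 mm²; R_n = min(0.6F_uA_nv, 0.6F_yA_gv) + U_bs·F_u·A_nt = 105.4 kN → 79 kN.
Block shear governs: 79 kN.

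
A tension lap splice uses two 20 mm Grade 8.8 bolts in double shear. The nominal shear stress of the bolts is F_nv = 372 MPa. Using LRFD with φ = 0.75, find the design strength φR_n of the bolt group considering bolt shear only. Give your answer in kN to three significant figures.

A_b = π × 20² / 4 = 314.2 mm².
R_n = F_nv · A_b · n · n_s = 372 × 314.2 × 2 × 2 / 1000 = 467.5 kN.
Design strength φR_n = 0.75 × 467.5 = 351 kN.

351 kN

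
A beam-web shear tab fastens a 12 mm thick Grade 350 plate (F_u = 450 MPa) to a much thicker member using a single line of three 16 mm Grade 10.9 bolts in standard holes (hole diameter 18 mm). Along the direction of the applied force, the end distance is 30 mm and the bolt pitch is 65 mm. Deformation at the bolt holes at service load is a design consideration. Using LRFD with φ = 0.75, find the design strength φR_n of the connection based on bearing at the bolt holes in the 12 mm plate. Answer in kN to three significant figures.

Per bolt r_n = 1.2 l_c t F_u ≤ 2.4 d t F_u; upper limit = 2.4 × 16 × 12 × 450 / 1000 = 207.4 kN.
Edge bolt: l_c = 30 − 18/2 = 21 mm → 1.2 × 21 × 12 × 450 / 1000 = 136.1 → r_n = 136.1 kN.
Interior bolts: l_c = 65 − 18 = 47 mm → 1.2 × 47 × 12 × 450 / 1000 = 304.6 → r_n = 207.4 kN.
R_n = 1 × 136.1 + 2 × 207.4 = 550.8 kN.
Design strength φR_n = 0.75 × 550.8 = 413 kN.

413 kN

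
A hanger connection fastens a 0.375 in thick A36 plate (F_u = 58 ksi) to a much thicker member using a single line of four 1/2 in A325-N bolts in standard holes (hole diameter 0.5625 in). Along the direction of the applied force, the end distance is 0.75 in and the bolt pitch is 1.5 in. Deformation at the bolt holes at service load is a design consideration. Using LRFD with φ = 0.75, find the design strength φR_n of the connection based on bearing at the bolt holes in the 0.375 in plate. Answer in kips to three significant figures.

64.2 kips

Per bolt r_n = 1.2 l_c t F_u ≤ 2.4 d t F_u; upper limit = 2.4 × 0.5 × 0.375 × 58 = 26.1 kips.
Edge bolt: l_c = 0.75 − 0.5625/2 = 0.4688 in → 1.2 × 0.4688 × 0.375 × 58 = 12.23 → r_n = 12.23 kips.
Interior bolts: l_c = 1.5 − 0.5625 = 0.9375 in → 1.2 × 0.9375 × 0.375 × 58 = 24.47 → r_n = 24.47 kips.
R_n = 1 × 12.23 + 3 × 24.47 = 85.64 kips.
Design strength φR_n = 0.75 × 85.64 = 64.2 kips.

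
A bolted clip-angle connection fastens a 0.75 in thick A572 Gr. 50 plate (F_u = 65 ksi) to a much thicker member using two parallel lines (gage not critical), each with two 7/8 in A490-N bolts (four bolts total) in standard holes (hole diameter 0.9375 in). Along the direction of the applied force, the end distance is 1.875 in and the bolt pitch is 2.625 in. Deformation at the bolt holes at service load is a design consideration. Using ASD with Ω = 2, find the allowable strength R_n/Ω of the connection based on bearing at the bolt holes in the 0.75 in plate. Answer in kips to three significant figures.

Per bolt r_n = 1.2 l_c t F_u ≤ 2.4 d t F_u; upper limit = 2.4 × 0.875 × 0.75 × 65 = 102.4 kips.
Edge bolt: l_c = 1.875 − 0.9375/2 = 1.406 in → 1.2 × 1.406 × 0.75 × 65 = 82.27 → r_n = 82.27 kips.
Interior bolts: l_c = 2.625 − 0.9375 = 1.688 in → 1.2 × 1.688 × 0.75 × 65 = 98.72 → r_n = 98.72 kips.
R_n = 2 × 82.27 + 2 × 98.72 = 362 kips.
Allowable strength R_n/Ω = 362 / 2 = 181 kips.

181 kips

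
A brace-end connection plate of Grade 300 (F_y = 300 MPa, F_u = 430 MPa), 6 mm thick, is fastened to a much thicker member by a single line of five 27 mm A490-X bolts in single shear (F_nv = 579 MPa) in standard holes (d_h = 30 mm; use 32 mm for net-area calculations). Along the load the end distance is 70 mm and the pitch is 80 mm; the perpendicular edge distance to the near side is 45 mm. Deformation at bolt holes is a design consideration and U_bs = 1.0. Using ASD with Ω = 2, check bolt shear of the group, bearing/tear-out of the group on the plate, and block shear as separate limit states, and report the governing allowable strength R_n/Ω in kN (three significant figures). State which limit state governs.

228 kN (block shear governs)

Bolt shear: A_b = π·27²/4 = 572.6 mm²; R_n = 579 × 572.6 × 5 × 1 / 1000 = 1658 kN → 1658 / 2 = 829 kN.
Bearing: edge l_c = 55, r_n = 167.2 kN; interior l_c = 50, r_n = 154.8 kN; R_n = 167.2 + 4·154.8 = 786.4 kN → 393 kN.
Block shear: A_gv = 2340, A_nv = 1476, A_nt = 174 mm²; R_n = min(0.6F_uA_nv, 0.6F_yA_gv) + U_bs·F_u·A_nt = 455.6 kN → 228 kN.
Block shear governs: 228 kN.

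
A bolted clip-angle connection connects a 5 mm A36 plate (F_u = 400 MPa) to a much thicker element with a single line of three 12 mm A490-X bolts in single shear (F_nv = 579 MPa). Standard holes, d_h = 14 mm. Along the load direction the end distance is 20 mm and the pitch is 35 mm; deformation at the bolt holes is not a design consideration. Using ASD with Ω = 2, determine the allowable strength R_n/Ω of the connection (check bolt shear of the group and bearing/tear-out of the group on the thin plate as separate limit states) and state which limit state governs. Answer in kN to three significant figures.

82.5 kN (bearing governs)

Bolt shear: A_b = π·12²/4 = 113.1 mm²; R_n = 579 × 113.1 × 3 × 1 / 1000 = 196.5 kN → 196.5 / 2 = 98.2 kN.
Bearing (1.5 l_c t F_u ≤ 3.0 d t F_u): upper limit = 3.0·12·5·400 / 1000 = 72 kN.
  Edge l_c = 20 − 14/2 = 13 → r_n = 39 kN; interior l_c = 35 − 14 = 21 → r_n = 63 kN.
  R_n,bearing = 1·39 + 2·63 = 165 kN → 165 / 2 = 82.5 kN.
Bearing governs: 82.5 kN.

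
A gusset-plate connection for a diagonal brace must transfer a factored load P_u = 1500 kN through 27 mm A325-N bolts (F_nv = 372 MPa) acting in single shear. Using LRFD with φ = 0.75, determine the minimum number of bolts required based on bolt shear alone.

10 bolts

A_b = π·27²/4 = 572.6 mm².
Per-bolt design strength φR_n = 0.75 × 372 × 572.6 × 1 / 1000 = 159.7 kN.
n ≥ 1500 / 159.7 = 9.39 → use 10 bolts.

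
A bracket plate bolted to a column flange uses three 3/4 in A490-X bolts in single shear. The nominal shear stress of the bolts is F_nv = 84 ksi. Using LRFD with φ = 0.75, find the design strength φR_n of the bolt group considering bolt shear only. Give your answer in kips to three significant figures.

A_b = π × 0.75² / 4 = 0.4418 in².
R_n = F_nv · A_b · n · n_s = 84 × 0.4418 × 3 × 1 = 111.3 kips.
Design strength φR_n = 0.75 × 111.3 = 83.5 kips.

83.5 kips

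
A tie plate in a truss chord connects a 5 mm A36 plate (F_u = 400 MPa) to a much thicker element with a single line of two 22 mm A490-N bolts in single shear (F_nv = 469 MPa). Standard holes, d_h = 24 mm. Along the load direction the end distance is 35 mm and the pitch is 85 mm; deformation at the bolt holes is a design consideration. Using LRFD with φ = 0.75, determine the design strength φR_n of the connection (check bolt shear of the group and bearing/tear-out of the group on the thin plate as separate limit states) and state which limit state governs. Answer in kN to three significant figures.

Bolt shear: A_b = π·22²/4 = 380.1 mm²; R_n = 469 × 380.1 × 2 × 1 / 1000 = 356.6 kN → 0.75 × 356.6 = 267 kN.
Bearing (1.2 l_c t F_u ≤ 2.4 d t F_u): upper limit = 2.4·22·5·400 / 1000 = 105.6 kN.
  Edge l_c = 35 − 24/2 = 23 → r_n = 55.2 kN; interior l_c = 85 − 24 = 61 → r_n = 105.6 kN.
  R_n,bearing = 1·55.2 + 1·105.6 = 160.8 kN → 0.75 × 160.8 = 121 kN.
Bearing governs: 121 kN.

121 kN (bearing governs)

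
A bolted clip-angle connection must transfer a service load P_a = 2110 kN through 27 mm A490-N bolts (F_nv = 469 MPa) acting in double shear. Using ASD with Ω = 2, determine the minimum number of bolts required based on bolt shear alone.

8 bolts

A_b = π·27²/4 = 572.6 mm².
Per-bolt allowable strength R_n/Ω = 469 × 572.6 × 2 / 1000 / 2 = 268.5 kN.
n ≥ 2110 / 268.5 = 7.858 → use 8 bolts.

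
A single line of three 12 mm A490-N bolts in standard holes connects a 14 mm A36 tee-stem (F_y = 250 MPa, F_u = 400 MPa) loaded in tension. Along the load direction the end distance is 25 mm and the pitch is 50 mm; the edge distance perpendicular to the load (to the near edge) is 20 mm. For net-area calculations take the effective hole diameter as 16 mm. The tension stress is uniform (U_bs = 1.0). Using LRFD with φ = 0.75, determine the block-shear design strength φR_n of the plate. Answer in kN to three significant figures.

Shear plane L_v = 25 + 2·50 = 125 mm; A_gv = 125 × 14 = 1750 mm².
A_nv = (125 − 2.5·16) × 14 = 1190 mm².
A_nt = (20 − 0.5·16) × 14 = 168 mm².
0.6 F_u A_nv = 285.6 kN; 0.6 F_y A_gv = 262.5 kN → shear yielding governs the shear term.
R_n = 262.5 + 1.0 × 400 × 168 / 1000 = 329.7 kN.
Design strength φR_n = 0.75 × 329.7 = 247 kN.

247 kN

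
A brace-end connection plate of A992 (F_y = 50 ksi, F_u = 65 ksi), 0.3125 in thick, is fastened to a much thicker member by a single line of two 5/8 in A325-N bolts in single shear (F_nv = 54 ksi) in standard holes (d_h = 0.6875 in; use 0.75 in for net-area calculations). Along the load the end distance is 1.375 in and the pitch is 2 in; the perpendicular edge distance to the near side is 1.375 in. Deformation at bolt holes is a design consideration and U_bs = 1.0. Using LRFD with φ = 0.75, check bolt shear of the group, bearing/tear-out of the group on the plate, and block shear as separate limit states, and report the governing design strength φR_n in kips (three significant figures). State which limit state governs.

24.9 kips (bolt shear governs)

Bolt shear: A_b = π·0.625²/4 = 0.3068 in²; R_n = 54 × 0.3068 × 2 × 1 = 33.13 kips → 0.75 × 33.13 = 24.9 kips.
Bearing: edge l_c = 1.031, r_n = 25.14 kips; interior l_c = 1.312, r_n = 30.47 kips; R_n = 25.14 + 1·30.47 = 55.61 kips → 41.7 kips.
Block shear: A_gv = 1.055, A_nv = 0.7031, A_nt = 0.3125 in²; R_n = min(0.6F_uA_nv, 0.6F_yA_gv) + U_bs·F_u·A_nt = 47.73 kips → 35.8 kips.
Bolt shear governs: 24.9 kips.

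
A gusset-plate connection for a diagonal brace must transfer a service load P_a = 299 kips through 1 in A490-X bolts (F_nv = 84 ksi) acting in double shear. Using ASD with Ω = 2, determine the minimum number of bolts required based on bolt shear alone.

5 bolts

A_b = π·1²/4 = 0.7854 in².
Per-bolt allowable strength R_n/Ω = 84 × 0.7854 × 2 / 2 = 65.97 kips.
n ≥ 299 / 65.97 = 4.532 → use 5 bolts.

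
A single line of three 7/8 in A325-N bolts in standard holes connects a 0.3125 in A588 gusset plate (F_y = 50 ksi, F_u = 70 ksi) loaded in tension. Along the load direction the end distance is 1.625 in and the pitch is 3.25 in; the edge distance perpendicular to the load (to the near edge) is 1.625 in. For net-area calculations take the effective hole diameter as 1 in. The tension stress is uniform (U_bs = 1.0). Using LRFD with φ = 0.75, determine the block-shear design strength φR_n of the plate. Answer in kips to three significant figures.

Shear plane L_v = 1.625 + 2·3.25 = 8.125 in; A_gv = 8.125 × 0.3125 = 2.539 in².
A_nv = (8.125 − 2.5·1) × 0.3125 = 1.758 in².
A_nt = (1.625 − 0.5·1) × 0.3125 = 0.3516 in².
0.6 F_u A_nv = 73.83 kips; 0.6 F_y A_gv = 76.17 kips → shear rupture governs the shear term.
R_n = 73.83 + 1.0 × 70 × 0.3516 = 98.44 kips.
Design strength φR_n = 0.75 × 98.44 = 73.8 kips.

73.8 kips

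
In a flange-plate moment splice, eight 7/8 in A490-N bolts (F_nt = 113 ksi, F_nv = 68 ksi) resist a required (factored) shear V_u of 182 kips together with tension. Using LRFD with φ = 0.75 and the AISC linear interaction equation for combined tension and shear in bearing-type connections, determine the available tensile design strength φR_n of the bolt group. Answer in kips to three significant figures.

A_b = π·0.875²/4 = 0.6013 in²; f_rv = 182 / (8 × 0.6013) = 37.83 ksi.
F'_nt = 1.3 F_nt − (F_nt / φF_nv) f_rv = 1.3·113 − (113/(0.75·68))·37.83 = 63.07 ksi, capped at F_nt → F'_nt = 63.07 ksi.
R_n = F'_nt · A_b · n = 63.07 × 0.6013 × 8 = 303.4 kips.
Design strength φR_n = 0.75 × 303.4 = 228 kips.

228 kips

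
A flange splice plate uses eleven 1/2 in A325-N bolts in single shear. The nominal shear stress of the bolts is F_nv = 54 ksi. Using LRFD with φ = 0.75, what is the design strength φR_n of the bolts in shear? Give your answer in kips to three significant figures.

87.5 kips

A_b = π × 0.5² / 4 = 0.1963 in².
R_n = F_nv · A_b · n · n_s = 54 × 0.1963 × 11 × 1 = 116.6 kips.
Design strength φR_n = 0.75 × 116.6 = 87.5 kips.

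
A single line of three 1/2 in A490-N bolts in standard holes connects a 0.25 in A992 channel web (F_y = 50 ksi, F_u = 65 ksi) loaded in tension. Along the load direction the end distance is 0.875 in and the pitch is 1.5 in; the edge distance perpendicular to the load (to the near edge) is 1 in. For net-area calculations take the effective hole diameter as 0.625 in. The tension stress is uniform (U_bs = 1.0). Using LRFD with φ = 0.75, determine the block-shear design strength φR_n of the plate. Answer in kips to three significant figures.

25.3 kips

Shear plane L_v = 0.875 + 2·1.5 = 3.875 in; A_gv = 3.875 × 0.25 = 0.9688 in².
A_nv = (3.875 − 2.5·0.625) × 0.25 = 0.5781 in².
A_nt = (1 − 0.5·0.625) × 0.25 = 0.1719 in².
0.6 F_u A_nv = 22.55 kips; 0.6 F_y A_gv = 29.06 kips → shear rupture governs the shear term.
R_n = 22.55 + 1.0 × 65 × 0.1719 = 33.72 kips.
Design strength φR_n = 0.75 × 33.72 = 25.3 kips.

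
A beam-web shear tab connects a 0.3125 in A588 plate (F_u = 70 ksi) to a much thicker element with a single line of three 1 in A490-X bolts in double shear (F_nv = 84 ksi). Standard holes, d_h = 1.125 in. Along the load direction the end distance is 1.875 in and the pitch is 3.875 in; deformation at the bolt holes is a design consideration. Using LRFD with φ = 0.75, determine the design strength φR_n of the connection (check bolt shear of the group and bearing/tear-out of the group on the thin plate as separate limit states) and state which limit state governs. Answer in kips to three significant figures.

Bolt shear: A_b = π·1²/4 = 0.7854 in²; R_n = 84 × 0.7854 × 3 × 2 = 395.8 kips → 0.75 × 395.8 = 297 kips.
Bearing (1.2 l_c t F_u ≤ 2.4 d t F_u): upper limit = 2.4·1·0.3125·70 = 52.5 kips.
  Edge l_c = 1.875 − 1.125/2 = 1.312 → r_n = 34.45 kips; interior l_c = 3.875 − 1.125 = 2.75 → r_n = 52.5 kips.
  R_n,bearing = 1·34.45 + 2·52.5 = 139.5 kips → 0.75 × 139.5 = 105 kips.
Bearing governs: 105 kips.

105 kips (bearing governs)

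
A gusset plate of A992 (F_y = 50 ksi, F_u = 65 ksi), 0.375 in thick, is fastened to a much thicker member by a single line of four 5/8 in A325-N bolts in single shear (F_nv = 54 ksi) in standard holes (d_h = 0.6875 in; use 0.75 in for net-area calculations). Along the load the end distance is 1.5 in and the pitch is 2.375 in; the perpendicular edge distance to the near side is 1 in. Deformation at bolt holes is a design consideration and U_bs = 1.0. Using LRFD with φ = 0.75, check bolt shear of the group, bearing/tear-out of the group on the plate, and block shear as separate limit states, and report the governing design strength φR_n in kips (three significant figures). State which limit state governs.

49.7 kips (bolt shear governs)

Bolt shear: A_b = π·0.625²/4 = 0.3068 in²; R_n = 54 × 0.3068 × 4 × 1 = 66.27 kips → 0.75 × 66.27 = 49.7 kips.
Bearing: edge l_c = 1.156, r_n = 33.82 kips; interior l_c = 1.688, r_n = 36.56 kips; R_n = 33.82 + 3·36.56 = 143.5 kips → 108 kips.
Block shear: A_gv = 3.234, A_nv = 2.25, A_nt = 0.2344 in²; R_n = min(0.6F_uA_nv, 0.6F_yA_gv) + U_bs·F_u·A_nt = 103 kips → 77.2 kips.
Bolt shear governs: 49.7 kips.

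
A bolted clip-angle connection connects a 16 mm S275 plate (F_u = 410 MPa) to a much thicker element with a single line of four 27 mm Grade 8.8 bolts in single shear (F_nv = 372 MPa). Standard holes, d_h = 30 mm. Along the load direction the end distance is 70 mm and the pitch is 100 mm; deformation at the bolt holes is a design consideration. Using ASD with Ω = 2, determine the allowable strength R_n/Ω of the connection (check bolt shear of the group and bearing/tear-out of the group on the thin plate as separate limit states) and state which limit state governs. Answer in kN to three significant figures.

426 kN (bolt shear governs)

Bolt shear: A_b = π·27²/4 = 572.6 mm²; R_n = 372 × 572.6 × 4 × 1 / 1000 = 852 kN → 852 / 2 = 426 kN.
Bearing (1.2 l_c t F_u ≤ 2.4 d t F_u): upper limit = 2.4·27·16·410 / 1000 = 425.1 kN.
  Edge l_c = 70 − 30/2 = 55 → r_n = 425.1 kN; interior l_c = 100 − 30 = 70 → r_n = 425.1 kN.
  R_n,bearing = 1·425.1 + 3·425.1 = 1700 kN → 1700 / 2 = 850 kN.
Bolt shear governs: 426 kN.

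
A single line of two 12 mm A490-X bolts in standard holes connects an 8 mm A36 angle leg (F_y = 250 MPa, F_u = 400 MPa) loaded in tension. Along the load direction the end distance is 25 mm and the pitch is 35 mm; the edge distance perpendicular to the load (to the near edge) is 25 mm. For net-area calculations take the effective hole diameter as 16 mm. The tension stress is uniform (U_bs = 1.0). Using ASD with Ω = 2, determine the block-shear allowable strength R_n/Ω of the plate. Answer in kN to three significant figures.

61.8 kN

Shear plane L_v = 25 + 1·35 = 60 mm; A_gv = 60 × 8 = 480 mm².
A_nv = (60 − 1.5·16) × 8 = 288 mm².
A_nt = (25 − 0.5·16) × 8 = 136 mm².
0.6 F_u A_nv = 69.12 kN; 0.6 F_y A_gv = 72 kN → shear rupture governs the shear term.
R_n = 69.12 + 1.0 × 400 × 136 / 1000 = 123.5 kN.
Allowable strength R_n/Ω = 123.5 / 2 = 61.8 kN.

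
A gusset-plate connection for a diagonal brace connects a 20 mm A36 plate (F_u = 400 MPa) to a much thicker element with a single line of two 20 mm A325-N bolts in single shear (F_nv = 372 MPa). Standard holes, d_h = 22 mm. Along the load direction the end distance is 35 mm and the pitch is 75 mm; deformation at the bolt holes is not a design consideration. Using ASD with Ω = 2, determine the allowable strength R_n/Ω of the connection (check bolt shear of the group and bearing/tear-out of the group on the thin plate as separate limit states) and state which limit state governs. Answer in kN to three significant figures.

117 kN (bolt shear governs)

Bolt shear: A_b = π·20²/4 = 314.2 mm²; R_n = 372 × 314.2 × 2 × 1 / 1000 = 233.7 kN → 233.7 / 2 = 117 kN.
Bearing (1.5 l_c t F_u ≤ 3.0 d t F_u): upper limit = 3.0·20·20·400 / 1000 = 480 kN.
  Edge l_c = 35 − 22/2 = 24 → r_n = 288 kN; interior l_c = 75 − 22 = 53 → r_n = 480 kN.
  R_n,bearing = 1·288 + 1·480 = 768 kN → 768 / 2 = 384 kN.
Bolt shear governs: 117 kN.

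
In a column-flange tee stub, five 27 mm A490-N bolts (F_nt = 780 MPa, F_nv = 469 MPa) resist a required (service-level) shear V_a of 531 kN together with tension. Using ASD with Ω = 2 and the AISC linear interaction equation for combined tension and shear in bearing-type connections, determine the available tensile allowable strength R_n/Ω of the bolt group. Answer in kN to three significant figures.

A_b = π·27²/4 = 572.6 mm²; f_rv = 531 × 1000 / (5 × 572.6) = 185.5 MPa.
F'_nt = 1.3 F_nt − (Ω F_nt / F_nv) f_rv = 1.3·780 − (2·780/469)·185.5 = 397 MPa, capped at F_nt → F'_nt = 397 MPa.
R_n = F'_nt · A_b · n = 397 × 572.6 × 5 / 1000 = 1137 kN.
Allowable strength R_n/Ω = 1137 / 2 = 568 kN.

568 kN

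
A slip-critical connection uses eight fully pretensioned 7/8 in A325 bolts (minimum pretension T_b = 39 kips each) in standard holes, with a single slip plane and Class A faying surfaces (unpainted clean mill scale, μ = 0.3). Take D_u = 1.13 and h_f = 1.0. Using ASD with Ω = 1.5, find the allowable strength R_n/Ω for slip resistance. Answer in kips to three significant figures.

70.5 kips

R_n = μ · D_u · h_f · T_b · n_s · n_b = 0.3 × 1.13 × 1.0 × 39 × 1 × 8 = 105.8 kips.
Allowable strength R_n/Ω = 105.8 / 1.5 = 70.5 kips.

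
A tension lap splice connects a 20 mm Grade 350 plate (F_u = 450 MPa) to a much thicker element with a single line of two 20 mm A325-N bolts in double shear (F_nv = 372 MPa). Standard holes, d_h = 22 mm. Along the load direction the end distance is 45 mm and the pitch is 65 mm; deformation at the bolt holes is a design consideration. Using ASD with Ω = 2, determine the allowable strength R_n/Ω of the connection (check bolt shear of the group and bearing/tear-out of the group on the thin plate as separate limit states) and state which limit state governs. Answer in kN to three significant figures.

Bolt shear: A_b = π·20²/4 = 314.2 mm²; R_n = 372 × 314.2 × 2 × 2 / 1000 = 467.5 kN → 467.5 / 2 = 234 kN.
Bearing (1.2 l_c t F_u ≤ 2.4 d t F_u): upper limit = 2.4·20·20·450 / 1000 = 432 kN.
  Edge l_c = 45 − 22/2 = 34 → r_n = 367.2 kN; interior l_c = 65 − 22 = 43 → r_n = 432 kN.
  R_n,bearing = 1·367.2 + 1·432 = 799.2 kN → 799.2 / 2 = 400 kN.
Bolt shear governs: 234 kN.

234 kN (bolt shear governs)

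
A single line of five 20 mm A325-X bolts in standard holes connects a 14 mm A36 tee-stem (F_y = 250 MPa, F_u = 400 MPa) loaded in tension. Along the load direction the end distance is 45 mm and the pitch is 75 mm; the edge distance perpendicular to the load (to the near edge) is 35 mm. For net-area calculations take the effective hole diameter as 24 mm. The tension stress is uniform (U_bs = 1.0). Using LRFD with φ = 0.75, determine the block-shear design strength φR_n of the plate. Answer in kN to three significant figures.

640 kN

Shear plane L_v = 45 + 4·75 = 345 mm; A_gv = 345 × 14 = 4830 mm².
A_nv = (345 − 4.5·24) × 14 = 3318 mm².
A_nt = (35 − 0.5·24) × 14 = 322 mm².
0.6 F_u A_nv = 796.3 kN; 0.6 F_y A_gv = 724.5 kN → shear yielding governs the shear term.
R_n = 724.5 + 1.0 × 400 × 322 / 1000 = 853.3 kN.
Design strength φR_n = 0.75 × 853.3 = 640 kN.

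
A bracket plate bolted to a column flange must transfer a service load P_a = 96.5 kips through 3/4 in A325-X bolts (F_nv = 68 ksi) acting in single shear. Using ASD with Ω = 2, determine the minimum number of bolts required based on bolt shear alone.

7 bolts

A_b = π·0.75²/4 = 0.4418 in².
Per-bolt allowable strength R_n/Ω = 68 × 0.4418 × 1 / 2 = 15.02 kips.
n ≥ 96.5 / 15.02 = 6.424 → use 7 bolts.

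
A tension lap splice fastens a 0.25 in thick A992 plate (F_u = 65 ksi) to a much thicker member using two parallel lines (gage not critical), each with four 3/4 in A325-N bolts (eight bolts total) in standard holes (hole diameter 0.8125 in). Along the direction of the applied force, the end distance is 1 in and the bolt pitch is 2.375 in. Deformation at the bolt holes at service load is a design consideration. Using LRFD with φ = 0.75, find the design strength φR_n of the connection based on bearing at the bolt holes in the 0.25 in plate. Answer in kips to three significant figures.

149 kips

Per bolt r_n = 1.2 l_c t F_u ≤ 2.4 d t F_u; upper limit = 2.4 × 0.75 × 0.25 × 65 = 29.25 kips.
Edge bolt: l_c = 1 − 0.8125/2 = 0.5938 in → 1.2 × 0.5938 × 0.25 × 65 = 11.58 → r_n = 11.58 kips.
Interior bolts: l_c = 2.375 − 0.8125 = 1.562 in → 1.2 × 1.562 × 0.25 × 65 = 30.47 → r_n = 29.25 kips.
R_n = 2 × 11.58 + 6 × 29.25 = 198.7 kips.
Design strength φR_n = 0.75 × 198.7 = 149 kips.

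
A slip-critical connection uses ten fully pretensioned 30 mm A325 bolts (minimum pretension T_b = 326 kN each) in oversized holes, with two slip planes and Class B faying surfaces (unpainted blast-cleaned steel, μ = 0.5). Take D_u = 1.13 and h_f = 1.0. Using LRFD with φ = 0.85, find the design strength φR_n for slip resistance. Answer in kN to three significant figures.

3130 kN

R_n = μ · D_u · h_f · T_b · n_s · n_b = 0.5 × 1.13 × 1.0 × 326 × 2 × 10 = 3684 kN.
Design strength φR_n = 0.85 × 3684 = 3130 kN.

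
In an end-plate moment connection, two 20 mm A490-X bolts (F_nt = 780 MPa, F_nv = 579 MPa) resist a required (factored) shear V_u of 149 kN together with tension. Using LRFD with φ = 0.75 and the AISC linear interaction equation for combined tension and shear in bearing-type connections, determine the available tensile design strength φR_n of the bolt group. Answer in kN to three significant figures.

277 kN

A_b = π·20²/4 = 314.2 mm²; f_rv = 149 × 1000 / (2 × 314.2) = 237.1 MPa.
F'_nt = 1.3 F_nt − (F_nt / φF_nv) f_rv = 1.3·780 − (780/(0.75·579))·237.1 = 588 MPa, capped at F_nt → F'_nt = 588 MPa.
R_n = F'_nt · A_b · n = 588 × 314.2 × 2 / 1000 = 369.5 kN.
Design strength φR_n = 0.75 × 369.5 = 277 kN.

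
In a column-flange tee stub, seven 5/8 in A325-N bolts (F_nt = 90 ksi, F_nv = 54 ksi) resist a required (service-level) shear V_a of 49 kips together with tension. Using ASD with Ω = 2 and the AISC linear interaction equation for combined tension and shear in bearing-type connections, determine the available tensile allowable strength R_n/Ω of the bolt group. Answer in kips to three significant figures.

44 kips

A_b = π·0.625²/4 = 0.3068 in²; f_rv = 49 / (7 × 0.3068) = 22.82 ksi.
F'_nt = 1.3 F_nt − (Ω F_nt / F_nv) f_rv = 1.3·90 − (2·90/54)·22.82 = 40.95 ksi, capped at F_nt → F'_nt = 40.95 ksi.
R_n = F'_nt · A_b · n = 40.95 × 0.3068 × 7 = 87.93 kips.
Allowable strength R_n/Ω = 87.93 / 2 = 44 kips.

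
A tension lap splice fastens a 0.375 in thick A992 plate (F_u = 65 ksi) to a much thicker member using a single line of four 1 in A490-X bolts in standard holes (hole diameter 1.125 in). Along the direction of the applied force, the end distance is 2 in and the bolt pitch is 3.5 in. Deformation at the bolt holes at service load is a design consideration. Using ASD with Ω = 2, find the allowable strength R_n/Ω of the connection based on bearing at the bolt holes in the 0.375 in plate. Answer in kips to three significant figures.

109 kips

Per bolt r_n = 1.2 l_c t F_u ≤ 2.4 d t F_u; upper limit = 2.4 × 1 × 0.375 × 65 = 58.5 kips.
Edge bolt: l_c = 2 − 1.125/2 = 1.438 in → 1.2 × 1.438 × 0.375 × 65 = 42.05 → r_n = 42.05 kips.
Interior bolts: l_c = 3.5 − 1.125 = 2.375 in → 1.2 × 2.375 × 0.375 × 65 = 69.47 → r_n = 58.5 kips.
R_n = 1 × 42.05 + 3 × 58.5 = 217.5 kips.
Allowable strength R_n/Ω = 217.5 / 2 = 109 kips.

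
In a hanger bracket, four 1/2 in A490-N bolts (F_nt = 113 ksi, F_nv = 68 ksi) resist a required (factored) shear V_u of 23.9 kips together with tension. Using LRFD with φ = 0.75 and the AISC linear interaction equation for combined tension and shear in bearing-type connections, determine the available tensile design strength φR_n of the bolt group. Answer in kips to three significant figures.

46.8 kips

A_b = π·0.5²/4 = 0.1963 in²; f_rv = 23.9 / (4 × 0.1963) = 30.43 ksi.
F'_nt = 1.3 F_nt − (F_nt / φF_nv) f_rv = 1.3·113 − (113/(0.75·68))·30.43 = 79.48 ksi, capped at F_nt → F'_nt = 79.48 ksi.
R_n = F'_nt · A_b · n = 79.48 × 0.1963 × 4 = 62.42 kips.
Design strength φR_n = 0.75 × 62.42 = 46.8 kips.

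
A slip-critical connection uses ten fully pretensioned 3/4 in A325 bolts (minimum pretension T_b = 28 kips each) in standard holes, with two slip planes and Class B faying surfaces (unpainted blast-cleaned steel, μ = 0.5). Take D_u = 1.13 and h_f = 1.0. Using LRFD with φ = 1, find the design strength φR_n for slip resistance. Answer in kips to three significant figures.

R_n = μ · D_u · h_f · T_b · n_s · n_b = 0.5 × 1.13 × 1.0 × 28 × 2 × 10 = 316.4 kips.
Design strength φR_n = 1 × 316.4 = 316 kips.

316 kips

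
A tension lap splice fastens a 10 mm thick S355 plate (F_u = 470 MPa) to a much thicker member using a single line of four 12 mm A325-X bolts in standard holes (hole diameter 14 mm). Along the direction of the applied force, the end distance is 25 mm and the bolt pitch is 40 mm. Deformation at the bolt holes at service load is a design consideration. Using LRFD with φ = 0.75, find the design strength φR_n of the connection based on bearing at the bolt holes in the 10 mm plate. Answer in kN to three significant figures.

381 kN

Per bolt r_n = 1.2 l_c t F_u ≤ 2.4 d t F_u; upper limit = 2.4 × 12 × 10 × 470 / 1000 = 135.4 kN.
Edge bolt: l_c = 25 − 14/2 = 18 mm → 1.2 × 18 × 10 × 470 / 1000 = 101.5 → r_n = 101.5 kN.
Interior bolts: l_c = 40 − 14 = 26 mm → 1.2 × 26 × 10 × 470 / 1000 = 146.6 → r_n = 135.4 kN.
R_n = 1 × 101.5 + 3 × 135.4 = 507.6 kN.
Design strength φR_n = 0.75 × 507.6 = 381 kN.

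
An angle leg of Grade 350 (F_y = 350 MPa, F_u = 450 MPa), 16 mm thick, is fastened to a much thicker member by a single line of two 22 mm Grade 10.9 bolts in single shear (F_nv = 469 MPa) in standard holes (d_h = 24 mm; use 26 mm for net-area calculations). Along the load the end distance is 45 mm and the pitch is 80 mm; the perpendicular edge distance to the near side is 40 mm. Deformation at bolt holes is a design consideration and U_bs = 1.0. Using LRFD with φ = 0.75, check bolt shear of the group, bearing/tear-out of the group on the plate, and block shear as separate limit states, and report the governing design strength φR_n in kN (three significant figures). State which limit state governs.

267 kN (bolt shear governs)

Bolt shear: A_b = π·22²/4 = 380.1 mm²; R_n = 469 × 380.1 × 2 × 1 / 1000 = 356.6 kN → 0.75 × 356.6 = 267 kN.
Bearing: edge l_c = 33, r_n = 285.1 kN; interior l_c = 56, r_n = 380.2 kN; R_n = 285.1 + 1·380.2 = 665.3 kN → 499 kN.
Block shear: A_gv = 2000, A_nv = 1376, A_nt = 432 mm²; R_n = min(0.6F_uA_nv, 0.6F_yA_gv) + U_bs·F_u·A_nt = 565.9 kN → 424 kN.
Bolt shear governs: 267 kN.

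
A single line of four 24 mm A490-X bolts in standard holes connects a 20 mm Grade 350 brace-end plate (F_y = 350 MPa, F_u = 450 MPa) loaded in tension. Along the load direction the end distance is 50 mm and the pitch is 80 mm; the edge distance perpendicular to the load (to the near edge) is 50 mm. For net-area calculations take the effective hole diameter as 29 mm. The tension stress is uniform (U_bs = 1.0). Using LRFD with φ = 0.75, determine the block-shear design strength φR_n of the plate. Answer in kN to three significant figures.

Shear plane L_v = 50 + 3·80 = 290 mm; A_gv = 290 × 20 = 5800 mm².
A_nv = (290 − 3.5·29) × 20 = 3770 mm².
A_nt = (50 − 0.5·29) × 20 = 710 mm².
0.6 F_u A_nv = 1018 kN; 0.6 F_y A_gv = 1218 kN → shear rupture governs the shear term.
R_n = 1018 + 1.0 × 450 × 710 / 1000 = 1337 kN.
Design strength φR_n = 0.75 × 1337 = 1000 kN.

1000 kN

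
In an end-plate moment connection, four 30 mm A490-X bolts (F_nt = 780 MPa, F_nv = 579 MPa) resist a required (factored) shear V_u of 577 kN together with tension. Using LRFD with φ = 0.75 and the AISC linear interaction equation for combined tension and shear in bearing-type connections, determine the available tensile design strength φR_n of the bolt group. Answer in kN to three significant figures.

1370 kN

A_b = π·30²/4 = 706.9 mm²; f_rv = 577 × 1000 / (4 × 706.9) = 204.1 MPa.
F'_nt = 1.3 F_nt − (F_nt / φF_nv) f_rv = 1.3·780 − (780/(0.75·579))·204.1 = 647.4 MPa, capped at F_nt → F'_nt = 647.4 MPa.
R_n = F'_nt · A_b · n = 647.4 × 706.9 × 4 / 1000 = 1831 kN.
Design strength φR_n = 0.75 × 1831 = 1370 kN.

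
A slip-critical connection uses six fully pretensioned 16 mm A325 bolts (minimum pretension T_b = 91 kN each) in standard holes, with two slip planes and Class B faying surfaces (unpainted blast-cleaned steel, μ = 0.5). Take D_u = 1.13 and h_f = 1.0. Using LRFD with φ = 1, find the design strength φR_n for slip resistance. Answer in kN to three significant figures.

R_n = μ · D_u · h_f · T_b · n_s · n_b = 0.5 × 1.13 × 1.0 × 91 × 2 × 6 = 617 kN.
Design strength φR_n = 1 × 617 = 617 kN.

617 kN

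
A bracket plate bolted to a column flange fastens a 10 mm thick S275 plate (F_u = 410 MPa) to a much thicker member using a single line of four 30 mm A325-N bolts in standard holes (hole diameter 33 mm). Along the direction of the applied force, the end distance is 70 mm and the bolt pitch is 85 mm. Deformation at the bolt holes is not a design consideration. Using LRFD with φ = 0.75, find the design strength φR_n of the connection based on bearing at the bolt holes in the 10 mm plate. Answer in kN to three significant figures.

Per bolt r_n = 1.5 l_c t F_u ≤ 3.0 d t F_u; upper limit = 3.0 × 30 × 10 × 410 / 1000 = 369 kN.
Edge bolt: l_c = 70 − 33/2 = 53.5 mm → 1.5 × 53.5 × 10 × 410 / 1000 = 329 → r_n = 329 kN.
Interior bolts: l_c = 85 − 33 = 52 mm → 1.5 × 52 × 10 × 410 / 1000 = 319.8 → r_n = 319.8 kN.
R_n = 1 × 329 + 3 × 319.8 = 1288 kN.
Design strength φR_n = 0.75 × 1288 = 966 kN.

966 kN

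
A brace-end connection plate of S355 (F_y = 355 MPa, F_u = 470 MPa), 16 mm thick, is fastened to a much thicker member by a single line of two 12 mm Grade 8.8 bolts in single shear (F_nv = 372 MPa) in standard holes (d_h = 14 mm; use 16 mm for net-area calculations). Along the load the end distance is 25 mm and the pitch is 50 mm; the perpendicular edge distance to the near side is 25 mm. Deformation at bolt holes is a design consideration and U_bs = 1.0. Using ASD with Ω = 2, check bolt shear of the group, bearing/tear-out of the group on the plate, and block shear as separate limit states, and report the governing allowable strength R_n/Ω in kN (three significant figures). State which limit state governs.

42.1 kN (bolt shear governs)

Bolt shear: A_b = π·12²/4 = 113.1 mm²; R_n = 372 × 113.1 × 2 × 1 / 1000 = 84.14 kN → 84.14 / 2 = 42.1 kN.
Bearing: edge l_c = 18, r_n = 162.4 kN; interior l_c = 36, r_n = 216.6 kN; R_n = 162.4 + 1·216.6 = 379 kN → 190 kN.
Block shear: A_gv = 1200, A_nv = 816, A_nt = 272 mm²; R_n = min(0.6F_uA_nv, 0.6F_yA_gv) + U_bs·F_u·A_nt = 358 kN → 179 kN.
Bolt shear governs: 42.1 kN.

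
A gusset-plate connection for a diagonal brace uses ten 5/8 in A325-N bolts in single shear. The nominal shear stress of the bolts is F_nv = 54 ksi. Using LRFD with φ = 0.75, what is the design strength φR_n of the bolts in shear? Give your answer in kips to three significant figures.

A_b = π × 0.625² / 4 = 0.3068 in².
R_n = F_nv · A_b · n · n_s = 54 × 0.3068 × 10 × 1 = 165.7 kips.
Design strength φR_n = 0.75 × 165.7 = 124 kips.

124 kips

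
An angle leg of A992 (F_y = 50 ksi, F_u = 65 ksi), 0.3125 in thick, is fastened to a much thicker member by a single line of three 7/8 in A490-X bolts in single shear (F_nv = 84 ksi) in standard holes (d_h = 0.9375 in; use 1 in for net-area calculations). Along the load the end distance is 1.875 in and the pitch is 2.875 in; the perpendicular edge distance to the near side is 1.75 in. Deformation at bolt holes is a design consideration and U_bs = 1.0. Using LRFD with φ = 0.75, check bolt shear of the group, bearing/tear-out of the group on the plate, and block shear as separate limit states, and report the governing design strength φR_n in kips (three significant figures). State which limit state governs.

Bolt shear: A_b = π·0.875²/4 = 0.6013 in²; R_n = 84 × 0.6013 × 3 × 1 = 151.5 kips → 0.75 × 151.5 = 114 kips.
Bearing: edge l_c = 1.406, r_n = 34.28 kips; interior l_c = 1.938, r_n = 42.66 kips; R_n = 34.28 + 2·42.66 = 119.6 kips → 89.7 kips.
Block shear: A_gv = 2.383, A_nv = 1.602, A_nt = 0.3906 in²; R_n = min(0.6F_uA_nv, 0.6F_yA_gv) + U_bs·F_u·A_nt = 87.85 kips → 65.9 kips.
Block shear governs: 65.9 kips.

65.9 kips (block shear governs)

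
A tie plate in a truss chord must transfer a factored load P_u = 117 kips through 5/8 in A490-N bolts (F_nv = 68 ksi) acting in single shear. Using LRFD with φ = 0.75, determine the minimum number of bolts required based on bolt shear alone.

8 bolts

A_b = π·0.625²/4 = 0.3068 in².
Per-bolt design strength φR_n = 0.75 × 68 × 0.3068 × 1 = 15.65 kips.
n ≥ 117 / 15.65 = 7.478 → use 8 bolts.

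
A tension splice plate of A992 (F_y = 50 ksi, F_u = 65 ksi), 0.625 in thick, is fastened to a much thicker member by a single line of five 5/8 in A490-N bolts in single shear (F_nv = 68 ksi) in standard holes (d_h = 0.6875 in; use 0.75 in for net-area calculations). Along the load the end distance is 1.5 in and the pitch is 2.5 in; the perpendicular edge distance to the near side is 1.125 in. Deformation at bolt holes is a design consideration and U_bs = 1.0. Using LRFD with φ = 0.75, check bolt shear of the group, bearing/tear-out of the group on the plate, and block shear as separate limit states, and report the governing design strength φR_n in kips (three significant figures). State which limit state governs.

Bolt shear: A_b = π·0.625²/4 = 0.3068 in²; R_n = 68 × 0.3068 × 5 × 1 = 104.3 kips → 0.75 × 104.3 = 78.2 kips.
Bearing: edge l_c = 1.156, r_n = 56.37 kips; interior l_c = 1.812, r_n = 60.94 kips; R_n = 56.37 + 4·60.94 = 300.1 kips → 225 kips.
Block shear: A_gv = 7.188, A_nv = 5.078, A_nt = 0.4688 in²; R_n = min(0.6F_uA_nv, 0.6F_yA_gv) + U_bs·F_u·A_nt = 228.5 kips → 171 kips.
Bolt shear governs: 78.2 kips.

78.2 kips (bolt shear governs)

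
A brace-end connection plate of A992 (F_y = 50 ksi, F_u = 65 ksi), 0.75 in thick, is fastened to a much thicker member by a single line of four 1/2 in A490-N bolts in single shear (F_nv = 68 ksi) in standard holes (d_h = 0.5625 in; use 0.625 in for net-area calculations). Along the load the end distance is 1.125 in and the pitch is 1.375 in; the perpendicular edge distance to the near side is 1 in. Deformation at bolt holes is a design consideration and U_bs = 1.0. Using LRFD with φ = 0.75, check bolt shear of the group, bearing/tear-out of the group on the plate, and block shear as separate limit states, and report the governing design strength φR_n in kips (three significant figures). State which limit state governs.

Bolt shear: A_b = π·0.5²/4 = 0.1963 in²; R_n = 68 × 0.1963 × 4 × 1 = 53.41 kips → 0.75 × 53.41 = 40.1 kips.
Bearing: edge l_c = 0.8438, r_n = 49.36 kips; interior l_c = 0.8125, r_n = 47.53 kips; R_n = 49.36 + 3·47.53 = 192 kips → 144 kips.
Block shear: A_gv = 3.938, A_nv = 2.297, A_nt = 0.5156 in²; R_n = min(0.6F_uA_nv, 0.6F_yA_gv) + U_bs·F_u·A_nt = 123.1 kips → 92.3 kips.
Bolt shear governs: 40.1 kips.

40.1 kips (bolt shear governs)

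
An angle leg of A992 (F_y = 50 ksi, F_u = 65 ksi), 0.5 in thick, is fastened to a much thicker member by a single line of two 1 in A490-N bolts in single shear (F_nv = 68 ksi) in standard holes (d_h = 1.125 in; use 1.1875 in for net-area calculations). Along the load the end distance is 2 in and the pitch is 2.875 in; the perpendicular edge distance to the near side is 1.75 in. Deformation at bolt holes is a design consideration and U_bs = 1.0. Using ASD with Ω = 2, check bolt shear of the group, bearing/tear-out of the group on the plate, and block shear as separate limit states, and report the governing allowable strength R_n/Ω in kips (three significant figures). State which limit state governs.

Bolt shear: A_b = π·1²/4 = 0.7854 in²; R_n = 68 × 0.7854 × 2 × 1 = 106.8 kips → 106.8 / 2 = 53.4 kips.
Bearing: edge l_c = 1.438, r_n = 56.06 kips; interior l_c = 1.75, r_n = 68.25 kips; R_n = 56.06 + 1·68.25 = 124.3 kips → 62.2 kips.
Block shear: A_gv = 2.438, A_nv = 1.547, A_nt = 0.5781 in²; R_n = min(0.6F_uA_nv, 0.6F_yA_gv) + U_bs·F_u·A_nt = 97.91 kips → 49 kips.
Block shear governs: 49 kips.

49 kips (block shear governs)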